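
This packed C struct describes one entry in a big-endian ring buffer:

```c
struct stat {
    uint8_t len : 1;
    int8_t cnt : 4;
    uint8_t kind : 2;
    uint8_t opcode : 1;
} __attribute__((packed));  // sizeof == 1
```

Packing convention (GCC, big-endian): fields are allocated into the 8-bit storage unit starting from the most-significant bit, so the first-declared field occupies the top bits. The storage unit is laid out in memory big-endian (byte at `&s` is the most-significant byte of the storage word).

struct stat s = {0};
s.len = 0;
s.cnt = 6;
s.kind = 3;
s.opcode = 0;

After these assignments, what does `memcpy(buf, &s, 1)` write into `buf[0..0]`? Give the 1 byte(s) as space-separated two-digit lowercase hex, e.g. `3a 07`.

36

[7+:1] len=0 & 0x1 = 0x0; word=0x00
[3+:4] cnt=6 & 0xf = 0x6; word=0x30
[1+:2] kind=3 & 0x3 = 0x3; word=0x36
[0+:1] opcode=0 & 0x1 = 0x0; word=0x36
word = 0x36 → big-endian bytes:
  [0]=0x36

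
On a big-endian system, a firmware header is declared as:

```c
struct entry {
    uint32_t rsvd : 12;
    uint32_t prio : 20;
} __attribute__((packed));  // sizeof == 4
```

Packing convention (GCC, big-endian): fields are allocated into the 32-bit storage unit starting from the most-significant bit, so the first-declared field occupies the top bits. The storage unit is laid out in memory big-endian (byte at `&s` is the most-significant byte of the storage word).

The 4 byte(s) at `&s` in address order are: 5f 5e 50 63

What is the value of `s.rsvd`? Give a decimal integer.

[0]=0x5f [1]=0x5e [2]=0x50 [3]=0x63 (big-endian) → word 0x5f5e5063
rsvd [20+:12] = (word>>20) & 0xfff = 1525  ←
prio [0+:20] = (word>>0) & 0xfffff = 938083

1525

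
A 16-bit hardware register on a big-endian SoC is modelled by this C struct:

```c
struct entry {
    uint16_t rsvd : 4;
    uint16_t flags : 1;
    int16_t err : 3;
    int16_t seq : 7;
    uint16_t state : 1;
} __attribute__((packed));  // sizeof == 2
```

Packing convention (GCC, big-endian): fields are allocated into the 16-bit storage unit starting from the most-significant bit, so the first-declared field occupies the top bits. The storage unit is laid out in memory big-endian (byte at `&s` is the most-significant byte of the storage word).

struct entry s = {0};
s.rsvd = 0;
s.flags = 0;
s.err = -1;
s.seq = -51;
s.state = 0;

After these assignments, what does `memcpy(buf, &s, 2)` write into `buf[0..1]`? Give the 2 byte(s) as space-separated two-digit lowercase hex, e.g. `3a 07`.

rsvd:4 = 0 → 0x0 << 12 → word 0x0000
flags:1 = 0 → 0x0 << 11 → word 0x0000
err:3 = -1 → 0x7 << 8 → word 0x0700
seq:7 = -51 → 0x4d << 1 → word 0x079a
state:1 = 0 → 0x0 << 0 → word 0x079a
word = 0x079a → big-endian bytes:
  [0]=0x07  [1]=0x9a

07 9a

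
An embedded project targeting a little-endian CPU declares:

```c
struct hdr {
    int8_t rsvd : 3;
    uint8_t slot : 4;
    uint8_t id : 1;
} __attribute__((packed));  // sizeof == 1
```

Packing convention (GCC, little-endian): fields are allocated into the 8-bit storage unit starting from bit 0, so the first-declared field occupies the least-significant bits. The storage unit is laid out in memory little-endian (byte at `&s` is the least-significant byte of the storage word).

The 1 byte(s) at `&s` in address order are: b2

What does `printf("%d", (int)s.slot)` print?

6

[0]=0xb2 (little-endian) → word 0xb2
rsvd:3 @ bit 0 → (0xb2>>0)&0x7 = 0x2
slot:4 @ bit 3 → (0xb2>>3)&0xf = 0x6  ←
id:1 @ bit 7 → (0xb2>>7)&0x1 = 0x1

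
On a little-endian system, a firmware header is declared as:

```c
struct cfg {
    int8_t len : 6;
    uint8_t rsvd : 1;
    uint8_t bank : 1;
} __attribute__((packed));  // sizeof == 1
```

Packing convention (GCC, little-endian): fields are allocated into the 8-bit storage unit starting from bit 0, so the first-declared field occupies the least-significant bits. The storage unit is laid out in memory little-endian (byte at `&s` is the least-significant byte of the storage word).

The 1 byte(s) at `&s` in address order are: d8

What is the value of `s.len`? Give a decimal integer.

[0]=0xd8 (little-endian) → word 0xd8
len:6 @ bit 0 → (0xd8>>0)&0x3f = 0x18  ←
rsvd:1 @ bit 6 → (0xd8>>6)&0x1 = 0x1
bank:1 @ bit 7 → (0xd8>>7)&0x1 = 0x1
len signed 6b, MSB=0: value = 24

24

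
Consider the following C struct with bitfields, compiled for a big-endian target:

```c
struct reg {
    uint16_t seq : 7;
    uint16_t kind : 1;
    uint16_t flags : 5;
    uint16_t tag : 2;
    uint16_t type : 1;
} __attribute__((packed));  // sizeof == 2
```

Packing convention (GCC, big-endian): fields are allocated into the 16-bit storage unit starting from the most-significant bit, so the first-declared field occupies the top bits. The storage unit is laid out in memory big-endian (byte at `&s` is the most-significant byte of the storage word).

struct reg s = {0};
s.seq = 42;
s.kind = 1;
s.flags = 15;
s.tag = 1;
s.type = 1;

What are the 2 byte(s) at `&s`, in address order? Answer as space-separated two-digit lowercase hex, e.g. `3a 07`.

seq:7 = 42 → 0x2a << 9 → word 0x5400
kind:1 = 1 → 0x1 << 8 → word 0x5500
flags:5 = 15 → 0xf << 3 → word 0x5578
tag:2 = 1 → 0x1 << 1 → word 0x557a
type:1 = 1 → 0x1 << 0 → word 0x557b
word = 0x557b → big-endian bytes:
  [0]=0x55  [1]=0x7b

55 7b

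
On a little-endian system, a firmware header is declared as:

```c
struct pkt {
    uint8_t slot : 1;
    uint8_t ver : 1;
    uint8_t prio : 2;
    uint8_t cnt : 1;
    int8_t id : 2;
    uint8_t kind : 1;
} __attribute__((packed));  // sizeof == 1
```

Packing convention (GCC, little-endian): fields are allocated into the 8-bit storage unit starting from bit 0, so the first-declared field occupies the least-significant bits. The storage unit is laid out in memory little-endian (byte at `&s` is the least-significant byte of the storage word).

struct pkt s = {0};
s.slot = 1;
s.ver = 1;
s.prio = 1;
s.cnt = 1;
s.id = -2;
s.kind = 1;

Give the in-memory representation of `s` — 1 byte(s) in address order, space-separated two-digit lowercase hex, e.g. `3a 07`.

slot (1b) val=1 bits=0x1 at bit 0: 0x01
ver (1b) val=1 bits=0x1 at bit 1: 0x03
prio (2b) val=1 bits=0x1 at bit 2: 0x07
cnt (1b) val=1 bits=0x1 at bit 4: 0x17
id (2b) val=-2 bits=0x2 at bit 5: 0x57
kind (1b) val=1 bits=0x1 at bit 7: 0xd7
word = 0xd7 → little-endian bytes:
  [0]=0xd7

d7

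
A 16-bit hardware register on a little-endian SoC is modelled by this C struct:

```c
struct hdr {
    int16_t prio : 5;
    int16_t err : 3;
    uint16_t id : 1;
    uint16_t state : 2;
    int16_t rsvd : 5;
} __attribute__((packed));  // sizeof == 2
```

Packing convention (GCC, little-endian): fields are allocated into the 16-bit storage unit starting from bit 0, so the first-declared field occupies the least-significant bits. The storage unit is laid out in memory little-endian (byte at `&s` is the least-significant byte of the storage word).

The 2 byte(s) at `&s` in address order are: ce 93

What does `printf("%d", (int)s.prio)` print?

[0]=0xce [1]=0x93 (little-endian) → word 0x93ce
prio:5 @ bit 0 → (0x93ce>>0)&0x1f = 0xe  ←
err:3 @ bit 5 → (0x93ce>>5)&0x7 = 0x6
id:1 @ bit 8 → (0x93ce>>8)&0x1 = 0x1
state:2 @ bit 9 → (0x93ce>>9)&0x3 = 0x1
rsvd:5 @ bit 11 → (0x93ce>>11)&0x1f = 0x12
prio signed 5b, MSB=0: value = 14

14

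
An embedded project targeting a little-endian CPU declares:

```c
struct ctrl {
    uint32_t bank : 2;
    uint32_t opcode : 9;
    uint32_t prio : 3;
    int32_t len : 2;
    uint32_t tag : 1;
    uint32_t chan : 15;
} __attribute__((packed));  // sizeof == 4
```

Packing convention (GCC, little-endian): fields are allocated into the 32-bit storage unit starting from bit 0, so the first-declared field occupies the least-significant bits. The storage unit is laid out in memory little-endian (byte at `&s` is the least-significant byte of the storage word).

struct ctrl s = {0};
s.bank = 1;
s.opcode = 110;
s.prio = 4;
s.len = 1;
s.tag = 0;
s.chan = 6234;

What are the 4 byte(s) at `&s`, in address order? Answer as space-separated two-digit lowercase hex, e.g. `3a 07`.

bank (2b) val=1 bits=0x1 at bit 0: 0x00000001
opcode (9b) val=110 bits=0x6e at bit 2: 0x000001b9
prio (3b) val=4 bits=0x4 at bit 11: 0x000021b9
len (2b) val=1 bits=0x1 at bit 14: 0x000061b9
tag (1b) val=0 bits=0x0 at bit 16: 0x000061b9
chan (15b) val=6234 bits=0x185a at bit 17: 0x30b461b9
word = 0x30b461b9 → little-endian bytes:
  [0]=0xb9  [1]=0x61  [2]=0xb4  [3]=0x30

b9 61 b4 30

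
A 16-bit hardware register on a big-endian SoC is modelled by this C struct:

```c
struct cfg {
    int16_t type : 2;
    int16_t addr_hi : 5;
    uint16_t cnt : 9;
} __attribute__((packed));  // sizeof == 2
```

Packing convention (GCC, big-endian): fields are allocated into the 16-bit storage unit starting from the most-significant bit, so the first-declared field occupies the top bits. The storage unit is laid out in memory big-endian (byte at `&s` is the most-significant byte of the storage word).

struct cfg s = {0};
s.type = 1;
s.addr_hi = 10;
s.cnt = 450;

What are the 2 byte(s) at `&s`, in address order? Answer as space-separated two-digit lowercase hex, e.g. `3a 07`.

55 c2

type:2 = 1 → 0x1 << 14 → word 0x4000
addr_hi:5 = 10 → 0xa << 9 → word 0x5400
cnt:9 = 450 → 0x1c2 << 0 → word 0x55c2
word = 0x55c2 → big-endian bytes:
  [0]=0x55  [1]=0xc2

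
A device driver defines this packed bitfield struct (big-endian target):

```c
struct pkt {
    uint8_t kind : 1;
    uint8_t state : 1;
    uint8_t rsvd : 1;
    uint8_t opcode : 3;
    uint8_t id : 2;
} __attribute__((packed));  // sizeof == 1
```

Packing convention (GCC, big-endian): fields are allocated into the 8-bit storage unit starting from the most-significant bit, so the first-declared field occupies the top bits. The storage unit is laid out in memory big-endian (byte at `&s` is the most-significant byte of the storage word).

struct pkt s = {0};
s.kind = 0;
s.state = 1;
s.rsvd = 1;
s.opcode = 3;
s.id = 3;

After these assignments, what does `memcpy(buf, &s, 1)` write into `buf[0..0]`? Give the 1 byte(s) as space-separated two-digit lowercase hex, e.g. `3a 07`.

kind (1b) val=0 bits=0x0 at bit 7: 0x00
state (1b) val=1 bits=0x1 at bit 6: 0x40
rsvd (1b) val=1 bits=0x1 at bit 5: 0x60
opcode (3b) val=3 bits=0x3 at bit 2: 0x6c
id (2b) val=3 bits=0x3 at bit 0: 0x6f
word = 0x6f → big-endian bytes:
  [0]=0x6f

6f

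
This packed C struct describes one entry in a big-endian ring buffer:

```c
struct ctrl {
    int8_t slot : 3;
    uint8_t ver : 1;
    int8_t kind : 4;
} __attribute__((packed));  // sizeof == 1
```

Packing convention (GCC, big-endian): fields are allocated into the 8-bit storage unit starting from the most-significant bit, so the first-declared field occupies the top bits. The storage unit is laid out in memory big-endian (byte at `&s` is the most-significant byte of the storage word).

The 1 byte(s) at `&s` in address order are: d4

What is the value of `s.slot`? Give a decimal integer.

-2

[0]=0xd4 (big-endian) → word 0xd4
slot [5+:3] = (word>>5) & 0x7 = 6  ←
ver [4+:1] = (word>>4) & 0x1 = 1
kind [0+:4] = (word>>0) & 0xf = 4
slot signed 3b, MSB=1: 6 - 8 = -2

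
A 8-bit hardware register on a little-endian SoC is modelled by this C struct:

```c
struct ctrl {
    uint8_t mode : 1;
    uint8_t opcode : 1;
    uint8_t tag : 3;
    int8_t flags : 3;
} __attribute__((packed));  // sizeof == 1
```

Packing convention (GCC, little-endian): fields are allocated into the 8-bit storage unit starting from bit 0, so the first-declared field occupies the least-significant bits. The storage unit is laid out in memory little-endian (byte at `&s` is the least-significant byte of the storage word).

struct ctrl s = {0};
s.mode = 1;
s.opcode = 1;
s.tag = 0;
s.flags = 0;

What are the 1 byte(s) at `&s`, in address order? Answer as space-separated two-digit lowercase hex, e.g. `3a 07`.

03

[0+:1] mode=1 & 0x1 = 0x1; word=0x01
[1+:1] opcode=1 & 0x1 = 0x1; word=0x03
[2+:3] tag=0 & 0x7 = 0x0; word=0x03
[5+:3] flags=0 & 0x7 = 0x0; word=0x03
word = 0x03 → little-endian bytes:
  [0]=0x03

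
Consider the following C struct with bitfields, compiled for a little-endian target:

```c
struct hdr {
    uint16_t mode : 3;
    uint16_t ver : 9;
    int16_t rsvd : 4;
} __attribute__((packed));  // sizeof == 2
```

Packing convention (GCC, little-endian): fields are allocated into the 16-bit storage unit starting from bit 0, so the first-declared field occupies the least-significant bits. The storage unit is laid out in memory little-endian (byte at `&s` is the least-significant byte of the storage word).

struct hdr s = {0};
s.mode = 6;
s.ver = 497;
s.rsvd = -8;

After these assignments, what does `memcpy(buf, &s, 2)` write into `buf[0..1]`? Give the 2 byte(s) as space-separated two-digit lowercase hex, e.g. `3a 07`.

8e 8f

[0+:3] mode=6 & 0x7 = 0x6; word=0x0006
[3+:9] ver=497 & 0x1ff = 0x1f1; word=0x0f8e
[12+:4] rsvd=-8 & 0xf = 0x8; word=0x8f8e
word = 0x8f8e → little-endian bytes:
  [0]=0x8e  [1]=0x8f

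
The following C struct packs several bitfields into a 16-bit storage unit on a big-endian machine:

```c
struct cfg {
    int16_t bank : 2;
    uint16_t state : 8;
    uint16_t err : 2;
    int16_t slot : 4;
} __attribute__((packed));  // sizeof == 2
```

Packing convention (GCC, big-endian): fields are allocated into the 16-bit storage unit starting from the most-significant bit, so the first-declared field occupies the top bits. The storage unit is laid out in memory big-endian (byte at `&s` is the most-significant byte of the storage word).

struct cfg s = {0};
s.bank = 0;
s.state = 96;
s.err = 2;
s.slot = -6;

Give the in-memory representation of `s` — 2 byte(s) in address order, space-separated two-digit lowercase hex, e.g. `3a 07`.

18 2a

bank:2 = 0 → 0x0 << 14 → word 0x0000
state:8 = 96 → 0x60 << 6 → word 0x1800
err:2 = 2 → 0x2 << 4 → word 0x1820
slot:4 = -6 → 0xa << 0 → word 0x182a
word = 0x182a → big-endian bytes:
  [0]=0x18  [1]=0x2a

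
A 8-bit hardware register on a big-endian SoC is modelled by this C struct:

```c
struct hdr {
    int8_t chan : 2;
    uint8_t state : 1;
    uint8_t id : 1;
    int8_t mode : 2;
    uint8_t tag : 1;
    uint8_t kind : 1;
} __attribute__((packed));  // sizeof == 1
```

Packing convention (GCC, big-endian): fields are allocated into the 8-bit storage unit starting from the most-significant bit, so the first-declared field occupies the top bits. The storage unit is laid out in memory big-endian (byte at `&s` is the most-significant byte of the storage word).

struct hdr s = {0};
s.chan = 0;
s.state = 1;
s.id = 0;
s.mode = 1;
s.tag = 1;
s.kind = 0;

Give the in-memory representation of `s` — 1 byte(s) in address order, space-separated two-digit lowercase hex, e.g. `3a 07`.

26

[6+:2] chan=0 & 0x3 = 0x0; word=0x00
[5+:1] state=1 & 0x1 = 0x1; word=0x20
[4+:1] id=0 & 0x1 = 0x0; word=0x20
[2+:2] mode=1 & 0x3 = 0x1; word=0x24
[1+:1] tag=1 & 0x1 = 0x1; word=0x26
[0+:1] kind=0 & 0x1 = 0x0; word=0x26
word = 0x26 → big-endian bytes:
  [0]=0x26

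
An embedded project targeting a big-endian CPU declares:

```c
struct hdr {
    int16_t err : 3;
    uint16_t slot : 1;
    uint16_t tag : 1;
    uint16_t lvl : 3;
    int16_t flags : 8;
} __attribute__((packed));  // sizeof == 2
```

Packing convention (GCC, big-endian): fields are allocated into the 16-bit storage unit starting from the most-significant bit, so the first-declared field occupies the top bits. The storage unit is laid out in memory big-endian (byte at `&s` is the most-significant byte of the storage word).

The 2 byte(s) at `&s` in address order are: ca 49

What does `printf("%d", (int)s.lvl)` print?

2

[0]=0xca [1]=0x49 (big-endian) → word 0xca49
err [13+:3] = (word>>13) & 0x7 = 6
slot [12+:1] = (word>>12) & 0x1 = 0
tag [11+:1] = (word>>11) & 0x1 = 1
lvl [8+:3] = (word>>8) & 0x7 = 2  ←
flags [0+:8] = (word>>0) & 0xff = 73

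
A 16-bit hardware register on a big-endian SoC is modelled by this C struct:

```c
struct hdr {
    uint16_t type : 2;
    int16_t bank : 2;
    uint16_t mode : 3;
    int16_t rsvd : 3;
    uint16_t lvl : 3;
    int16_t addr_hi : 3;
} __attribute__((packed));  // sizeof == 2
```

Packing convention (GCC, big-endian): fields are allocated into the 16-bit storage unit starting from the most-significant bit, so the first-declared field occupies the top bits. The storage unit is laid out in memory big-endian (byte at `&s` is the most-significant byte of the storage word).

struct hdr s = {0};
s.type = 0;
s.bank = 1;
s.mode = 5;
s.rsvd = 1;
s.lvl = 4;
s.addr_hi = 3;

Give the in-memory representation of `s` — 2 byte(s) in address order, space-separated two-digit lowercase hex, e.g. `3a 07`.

1a 63

type (2b) val=0 bits=0x0 at bit 14: 0x0000
bank (2b) val=1 bits=0x1 at bit 12: 0x1000
mode (3b) val=5 bits=0x5 at bit 9: 0x1a00
rsvd (3b) val=1 bits=0x1 at bit 6: 0x1a40
lvl (3b) val=4 bits=0x4 at bit 3: 0x1a60
addr_hi (3b) val=3 bits=0x3 at bit 0: 0x1a63
word = 0x1a63 → big-endian bytes:
  [0]=0x1a  [1]=0x63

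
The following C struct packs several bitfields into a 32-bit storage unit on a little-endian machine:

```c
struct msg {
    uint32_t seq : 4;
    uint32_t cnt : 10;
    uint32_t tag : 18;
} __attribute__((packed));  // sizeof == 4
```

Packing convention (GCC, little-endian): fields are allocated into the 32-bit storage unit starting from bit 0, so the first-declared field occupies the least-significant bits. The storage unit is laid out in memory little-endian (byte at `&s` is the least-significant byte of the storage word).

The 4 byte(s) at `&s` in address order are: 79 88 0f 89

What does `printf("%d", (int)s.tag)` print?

140350

[0]=0x79 [1]=0x88 [2]=0x0f [3]=0x89 (little-endian) → word 0x890f8879
seq:4 @ bit 0 → (0x890f8879>>0)&0xf = 0x9
cnt:10 @ bit 4 → (0x890f8879>>4)&0x3ff = 0x87
tag:18 @ bit 14 → (0x890f8879>>14)&0x3ffff = 0x2243e  ←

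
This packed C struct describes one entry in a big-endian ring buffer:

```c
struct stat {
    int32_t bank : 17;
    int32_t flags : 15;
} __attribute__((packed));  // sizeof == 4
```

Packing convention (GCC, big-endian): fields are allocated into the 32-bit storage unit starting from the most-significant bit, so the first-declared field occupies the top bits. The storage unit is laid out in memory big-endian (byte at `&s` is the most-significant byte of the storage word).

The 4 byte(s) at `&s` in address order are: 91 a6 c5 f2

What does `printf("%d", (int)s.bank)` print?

-56499

[0]=0x91 [1]=0xa6 [2]=0xc5 [3]=0xf2 (big-endian) → word 0x91a6c5f2
bank [15+:17] = (word>>15) & 0x1ffff = 74573  ←
flags [0+:15] = (word>>0) & 0x7fff = 17906
bank signed 17b, MSB=1: 74573 - 131072 = -56499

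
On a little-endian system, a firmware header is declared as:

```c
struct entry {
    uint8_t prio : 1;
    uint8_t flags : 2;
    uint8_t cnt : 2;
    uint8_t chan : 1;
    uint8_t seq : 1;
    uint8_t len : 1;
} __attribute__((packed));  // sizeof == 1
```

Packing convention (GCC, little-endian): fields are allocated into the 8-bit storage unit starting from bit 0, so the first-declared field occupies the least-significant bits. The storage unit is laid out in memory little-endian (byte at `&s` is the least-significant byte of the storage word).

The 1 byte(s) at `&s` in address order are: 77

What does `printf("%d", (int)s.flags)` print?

[0]=0x77 (little-endian) → word 0x77
prio:1 @ bit 0 → (0x77>>0)&0x1 = 0x1
flags:2 @ bit 1 → (0x77>>1)&0x3 = 0x3  ←
cnt:2 @ bit 3 → (0x77>>3)&0x3 = 0x2
chan:1 @ bit 5 → (0x77>>5)&0x1 = 0x1
seq:1 @ bit 6 → (0x77>>6)&0x1 = 0x1
len:1 @ bit 7 → (0x77>>7)&0x1 = 0x0

3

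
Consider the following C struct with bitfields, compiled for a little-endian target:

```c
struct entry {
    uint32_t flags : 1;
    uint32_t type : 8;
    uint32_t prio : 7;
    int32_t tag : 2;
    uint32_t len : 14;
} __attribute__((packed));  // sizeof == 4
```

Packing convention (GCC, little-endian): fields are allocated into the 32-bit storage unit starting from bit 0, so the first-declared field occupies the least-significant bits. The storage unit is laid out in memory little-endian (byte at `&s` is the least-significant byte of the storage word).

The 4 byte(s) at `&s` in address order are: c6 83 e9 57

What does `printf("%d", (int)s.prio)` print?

65

[0]=0xc6 [1]=0x83 [2]=0xe9 [3]=0x57 (little-endian) → word 0x57e983c6
flags [0+:1] = (word>>0) & 0x1 = 0
type [1+:8] = (word>>1) & 0xff = 227
prio [9+:7] = (word>>9) & 0x7f = 65  ←
tag [16+:2] = (word>>16) & 0x3 = 1
len [18+:14] = (word>>18) & 0x3fff = 5626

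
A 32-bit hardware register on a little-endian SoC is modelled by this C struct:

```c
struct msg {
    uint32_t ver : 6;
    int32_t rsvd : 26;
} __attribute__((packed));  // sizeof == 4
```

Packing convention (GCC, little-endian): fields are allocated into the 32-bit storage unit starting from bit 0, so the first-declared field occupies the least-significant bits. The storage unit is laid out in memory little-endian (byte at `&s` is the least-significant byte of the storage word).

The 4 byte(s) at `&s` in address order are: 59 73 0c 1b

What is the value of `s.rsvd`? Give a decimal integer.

7090637

[0]=0x59 [1]=0x73 [2]=0x0c [3]=0x1b (little-endian) → word 0x1b0c7359
ver:6 @ bit 0 → (0x1b0c7359>>0)&0x3f = 0x19
rsvd:26 @ bit 6 → (0x1b0c7359>>6)&0x3ffffff = 0x6c31cd  ←
rsvd signed 26b, MSB=0: value = 7090637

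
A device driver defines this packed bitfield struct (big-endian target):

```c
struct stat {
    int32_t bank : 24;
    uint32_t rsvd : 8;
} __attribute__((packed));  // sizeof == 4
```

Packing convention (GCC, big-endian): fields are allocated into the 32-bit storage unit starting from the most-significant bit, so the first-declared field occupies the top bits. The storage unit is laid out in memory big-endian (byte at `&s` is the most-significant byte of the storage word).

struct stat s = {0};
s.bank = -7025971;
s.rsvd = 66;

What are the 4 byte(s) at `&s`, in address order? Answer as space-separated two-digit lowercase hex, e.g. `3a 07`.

[8+:24] bank=-7025971 & 0xffffff = 0x94cacd; word=0x94cacd00
[0+:8] rsvd=66 & 0xff = 0x42; word=0x94cacd42
word = 0x94cacd42 → big-endian bytes:
  [0]=0x94  [1]=0xca  [2]=0xcd  [3]=0x42

94 ca cd 42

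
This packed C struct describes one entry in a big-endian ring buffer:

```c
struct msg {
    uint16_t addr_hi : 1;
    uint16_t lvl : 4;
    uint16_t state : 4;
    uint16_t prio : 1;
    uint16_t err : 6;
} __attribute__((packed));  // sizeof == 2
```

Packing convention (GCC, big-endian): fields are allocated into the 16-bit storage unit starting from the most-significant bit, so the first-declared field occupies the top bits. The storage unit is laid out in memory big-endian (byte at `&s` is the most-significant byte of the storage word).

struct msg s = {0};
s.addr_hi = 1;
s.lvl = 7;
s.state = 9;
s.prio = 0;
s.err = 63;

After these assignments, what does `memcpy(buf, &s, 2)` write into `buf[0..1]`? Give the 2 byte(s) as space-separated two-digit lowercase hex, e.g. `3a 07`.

addr_hi:1 = 1 → 0x1 << 15 → word 0x8000
lvl:4 = 7 → 0x7 << 11 → word 0xb800
state:4 = 9 → 0x9 << 7 → word 0xbc80
prio:1 = 0 → 0x0 << 6 → word 0xbc80
err:6 = 63 → 0x3f << 0 → word 0xbcbf
word = 0xbcbf → big-endian bytes:
  [0]=0xbc  [1]=0xbf

bc bf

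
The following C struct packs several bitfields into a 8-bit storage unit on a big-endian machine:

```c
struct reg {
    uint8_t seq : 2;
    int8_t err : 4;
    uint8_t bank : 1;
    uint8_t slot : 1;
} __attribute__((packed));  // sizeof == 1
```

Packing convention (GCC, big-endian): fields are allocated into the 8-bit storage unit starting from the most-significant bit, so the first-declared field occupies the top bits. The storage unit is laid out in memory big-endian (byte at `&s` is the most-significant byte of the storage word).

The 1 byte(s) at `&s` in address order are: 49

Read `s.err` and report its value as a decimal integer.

2

[0]=0x49 (big-endian) → word 0x49
seq [6+:2] = (word>>6) & 0x3 = 1
err [2+:4] = (word>>2) & 0xf = 2  ←
bank [1+:1] = (word>>1) & 0x1 = 0
slot [0+:1] = (word>>0) & 0x1 = 1
err signed 4b, MSB=0: value = 2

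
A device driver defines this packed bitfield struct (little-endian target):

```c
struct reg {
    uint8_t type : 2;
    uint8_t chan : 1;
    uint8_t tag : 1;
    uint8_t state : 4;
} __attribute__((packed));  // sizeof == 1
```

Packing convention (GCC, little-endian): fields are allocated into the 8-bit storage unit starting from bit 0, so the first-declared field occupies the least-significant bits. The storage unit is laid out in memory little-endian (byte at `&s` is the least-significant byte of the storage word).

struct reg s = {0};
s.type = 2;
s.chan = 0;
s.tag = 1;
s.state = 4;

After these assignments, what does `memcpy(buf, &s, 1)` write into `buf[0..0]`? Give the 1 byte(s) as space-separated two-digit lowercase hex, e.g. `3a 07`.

4a

type:2 = 2 → 0x2 << 0 → word 0x02
chan:1 = 0 → 0x0 << 2 → word 0x02
tag:1 = 1 → 0x1 << 3 → word 0x0a
state:4 = 4 → 0x4 << 4 → word 0x4a
word = 0x4a → little-endian bytes:
  [0]=0x4a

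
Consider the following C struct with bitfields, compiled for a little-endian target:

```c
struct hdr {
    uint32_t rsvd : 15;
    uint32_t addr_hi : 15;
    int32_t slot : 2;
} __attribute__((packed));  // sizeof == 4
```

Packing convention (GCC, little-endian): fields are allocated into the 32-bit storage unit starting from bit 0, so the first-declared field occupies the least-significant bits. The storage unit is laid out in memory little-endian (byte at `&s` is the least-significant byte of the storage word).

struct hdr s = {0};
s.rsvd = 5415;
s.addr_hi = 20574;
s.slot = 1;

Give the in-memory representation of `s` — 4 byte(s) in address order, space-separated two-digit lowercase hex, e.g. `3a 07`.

27 15 2f 68

rsvd (15b) val=5415 bits=0x1527 at bit 0: 0x00001527
addr_hi (15b) val=20574 bits=0x505e at bit 15: 0x282f1527
slot (2b) val=1 bits=0x1 at bit 30: 0x682f1527
word = 0x682f1527 → little-endian bytes:
  [0]=0x27  [1]=0x15  [2]=0x2f  [3]=0x68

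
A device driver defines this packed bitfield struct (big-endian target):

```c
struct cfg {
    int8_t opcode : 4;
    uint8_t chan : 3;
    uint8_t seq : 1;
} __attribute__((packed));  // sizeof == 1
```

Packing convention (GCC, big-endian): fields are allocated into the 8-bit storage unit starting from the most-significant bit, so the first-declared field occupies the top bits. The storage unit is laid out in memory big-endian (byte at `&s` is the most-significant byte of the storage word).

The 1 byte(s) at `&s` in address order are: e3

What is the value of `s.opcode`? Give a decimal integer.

-2

[0]=0xe3 (big-endian) → word 0xe3
opcode:4 @ bit 4 → (0xe3>>4)&0xf = 0xe  ←
chan:3 @ bit 1 → (0xe3>>1)&0x7 = 0x1
seq:1 @ bit 0 → (0xe3>>0)&0x1 = 0x1
opcode signed 4b, MSB=1: 14 - 16 = -2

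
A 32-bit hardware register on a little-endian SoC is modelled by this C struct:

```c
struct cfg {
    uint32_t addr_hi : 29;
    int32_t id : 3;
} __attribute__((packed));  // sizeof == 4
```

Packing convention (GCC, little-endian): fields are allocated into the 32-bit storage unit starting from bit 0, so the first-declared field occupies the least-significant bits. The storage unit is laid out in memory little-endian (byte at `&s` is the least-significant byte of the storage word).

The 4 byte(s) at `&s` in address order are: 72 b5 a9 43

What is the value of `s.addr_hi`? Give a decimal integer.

61453682

[0]=0x72 [1]=0xb5 [2]=0xa9 [3]=0x43 (little-endian) → word 0x43a9b572
addr_hi:29 @ bit 0 → (0x43a9b572>>0)&0x1fffffff = 0x3a9b572  ←
id:3 @ bit 29 → (0x43a9b572>>29)&0x7 = 0x2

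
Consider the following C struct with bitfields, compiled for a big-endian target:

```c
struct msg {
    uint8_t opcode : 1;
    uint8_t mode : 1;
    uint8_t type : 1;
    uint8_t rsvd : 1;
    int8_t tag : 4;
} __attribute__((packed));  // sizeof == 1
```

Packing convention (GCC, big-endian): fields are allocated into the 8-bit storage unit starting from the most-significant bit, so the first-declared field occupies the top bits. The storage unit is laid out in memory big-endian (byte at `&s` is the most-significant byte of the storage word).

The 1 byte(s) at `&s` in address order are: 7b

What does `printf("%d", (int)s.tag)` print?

-5

[0]=0x7b (big-endian) → word 0x7b
opcode:1 @ bit 7 → (0x7b>>7)&0x1 = 0x0
mode:1 @ bit 6 → (0x7b>>6)&0x1 = 0x1
type:1 @ bit 5 → (0x7b>>5)&0x1 = 0x1
rsvd:1 @ bit 4 → (0x7b>>4)&0x1 = 0x1
tag:4 @ bit 0 → (0x7b>>0)&0xf = 0xb  ←
tag signed 4b, MSB=1: 11 - 16 = -5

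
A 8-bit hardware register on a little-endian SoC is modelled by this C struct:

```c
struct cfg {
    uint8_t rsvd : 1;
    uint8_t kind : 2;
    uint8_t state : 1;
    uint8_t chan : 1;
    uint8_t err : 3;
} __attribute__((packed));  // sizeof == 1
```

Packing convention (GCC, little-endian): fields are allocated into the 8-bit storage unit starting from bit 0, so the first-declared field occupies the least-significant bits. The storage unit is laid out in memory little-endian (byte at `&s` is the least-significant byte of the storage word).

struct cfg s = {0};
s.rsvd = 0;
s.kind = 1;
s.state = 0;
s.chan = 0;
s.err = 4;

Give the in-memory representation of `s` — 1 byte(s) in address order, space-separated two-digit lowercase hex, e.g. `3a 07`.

82

rsvd (1b) val=0 bits=0x0 at bit 0: 0x00
kind (2b) val=1 bits=0x1 at bit 1: 0x02
state (1b) val=0 bits=0x0 at bit 3: 0x02
chan (1b) val=0 bits=0x0 at bit 4: 0x02
err (3b) val=4 bits=0x4 at bit 5: 0x82
word = 0x82 → little-endian bytes:
  [0]=0x82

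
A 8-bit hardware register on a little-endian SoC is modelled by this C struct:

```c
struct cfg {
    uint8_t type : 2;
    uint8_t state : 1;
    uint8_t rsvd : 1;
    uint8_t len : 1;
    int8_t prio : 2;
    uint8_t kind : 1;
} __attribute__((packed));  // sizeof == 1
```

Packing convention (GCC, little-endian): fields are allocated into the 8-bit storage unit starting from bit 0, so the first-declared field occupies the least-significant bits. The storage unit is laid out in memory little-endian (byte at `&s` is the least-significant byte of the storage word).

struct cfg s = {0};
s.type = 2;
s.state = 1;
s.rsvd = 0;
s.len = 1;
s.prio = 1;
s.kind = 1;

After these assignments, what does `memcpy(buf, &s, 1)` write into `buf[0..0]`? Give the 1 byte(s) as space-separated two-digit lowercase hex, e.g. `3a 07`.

[0+:2] type=2 & 0x3 = 0x2; word=0x02
[2+:1] state=1 & 0x1 = 0x1; word=0x06
[3+:1] rsvd=0 & 0x1 = 0x0; word=0x06
[4+:1] len=1 & 0x1 = 0x1; word=0x16
[5+:2] prio=1 & 0x3 = 0x1; word=0x36
[7+:1] kind=1 & 0x1 = 0x1; word=0xb6
word = 0xb6 → little-endian bytes:
  [0]=0xb6

b6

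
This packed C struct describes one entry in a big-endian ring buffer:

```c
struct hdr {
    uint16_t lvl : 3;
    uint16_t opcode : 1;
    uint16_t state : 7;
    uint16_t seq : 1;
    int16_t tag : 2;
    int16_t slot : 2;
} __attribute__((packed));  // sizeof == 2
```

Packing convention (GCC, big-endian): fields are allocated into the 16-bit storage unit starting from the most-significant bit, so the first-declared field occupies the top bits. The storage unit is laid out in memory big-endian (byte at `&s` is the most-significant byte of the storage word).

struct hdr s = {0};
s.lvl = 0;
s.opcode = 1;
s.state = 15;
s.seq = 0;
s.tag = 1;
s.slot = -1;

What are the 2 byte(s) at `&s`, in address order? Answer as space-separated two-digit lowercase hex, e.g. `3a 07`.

11 e7

lvl:3 = 0 → 0x0 << 13 → word 0x0000
opcode:1 = 1 → 0x1 << 12 → word 0x1000
state:7 = 15 → 0xf << 5 → word 0x11e0
seq:1 = 0 → 0x0 << 4 → word 0x11e0
tag:2 = 1 → 0x1 << 2 → word 0x11e4
slot:2 = -1 → 0x3 << 0 → word 0x11e7
word = 0x11e7 → big-endian bytes:
  [0]=0x11  [1]=0xe7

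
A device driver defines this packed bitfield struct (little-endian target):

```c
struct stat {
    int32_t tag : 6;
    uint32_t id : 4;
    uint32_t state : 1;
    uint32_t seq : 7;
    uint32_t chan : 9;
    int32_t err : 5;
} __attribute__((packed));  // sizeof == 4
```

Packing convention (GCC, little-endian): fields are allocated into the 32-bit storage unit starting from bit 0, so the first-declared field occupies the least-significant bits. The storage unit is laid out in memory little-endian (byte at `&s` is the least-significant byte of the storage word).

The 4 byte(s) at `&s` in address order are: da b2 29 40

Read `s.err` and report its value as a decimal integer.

8

[0]=0xda [1]=0xb2 [2]=0x29 [3]=0x40 (little-endian) → word 0x4029b2da
tag [0+:6] = (word>>0) & 0x3f = 26
id [6+:4] = (word>>6) & 0xf = 11
state [10+:1] = (word>>10) & 0x1 = 0
seq [11+:7] = (word>>11) & 0x7f = 54
chan [18+:9] = (word>>18) & 0x1ff = 10
err [27+:5] = (word>>27) & 0x1f = 8  ←
err signed 5b, MSB=0: value = 8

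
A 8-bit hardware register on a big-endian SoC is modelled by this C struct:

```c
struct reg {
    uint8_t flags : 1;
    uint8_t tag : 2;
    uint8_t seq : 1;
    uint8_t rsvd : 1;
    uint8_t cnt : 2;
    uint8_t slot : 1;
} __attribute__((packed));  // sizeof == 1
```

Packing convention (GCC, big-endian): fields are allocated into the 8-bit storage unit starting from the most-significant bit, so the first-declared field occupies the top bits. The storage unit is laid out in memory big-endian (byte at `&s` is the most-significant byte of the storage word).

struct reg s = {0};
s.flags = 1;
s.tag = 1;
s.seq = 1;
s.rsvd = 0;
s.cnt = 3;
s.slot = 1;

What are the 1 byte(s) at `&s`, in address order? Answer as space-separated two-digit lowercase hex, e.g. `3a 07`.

flags:1 = 1 → 0x1 << 7 → word 0x80
tag:2 = 1 → 0x1 << 5 → word 0xa0
seq:1 = 1 → 0x1 << 4 → word 0xb0
rsvd:1 = 0 → 0x0 << 3 → word 0xb0
cnt:2 = 3 → 0x3 << 1 → word 0xb6
slot:1 = 1 → 0x1 << 0 → word 0xb7
word = 0xb7 → big-endian bytes:
  [0]=0xb7

b7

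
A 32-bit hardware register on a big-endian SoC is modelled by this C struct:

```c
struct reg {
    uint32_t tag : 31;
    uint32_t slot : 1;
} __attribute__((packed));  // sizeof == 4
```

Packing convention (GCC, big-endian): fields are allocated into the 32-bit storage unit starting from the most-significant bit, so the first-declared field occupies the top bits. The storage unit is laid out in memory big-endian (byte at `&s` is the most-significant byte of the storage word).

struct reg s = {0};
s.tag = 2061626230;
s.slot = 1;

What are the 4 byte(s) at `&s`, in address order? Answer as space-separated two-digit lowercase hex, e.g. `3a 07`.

f5 c3 d6 ed

tag:31 = 2061626230 → 0x7ae1eb76 << 1 → word 0xf5c3d6ec
slot:1 = 1 → 0x1 << 0 → word 0xf5c3d6ed
word = 0xf5c3d6ed → big-endian bytes:
  [0]=0xf5  [1]=0xc3  [2]=0xd6  [3]=0xed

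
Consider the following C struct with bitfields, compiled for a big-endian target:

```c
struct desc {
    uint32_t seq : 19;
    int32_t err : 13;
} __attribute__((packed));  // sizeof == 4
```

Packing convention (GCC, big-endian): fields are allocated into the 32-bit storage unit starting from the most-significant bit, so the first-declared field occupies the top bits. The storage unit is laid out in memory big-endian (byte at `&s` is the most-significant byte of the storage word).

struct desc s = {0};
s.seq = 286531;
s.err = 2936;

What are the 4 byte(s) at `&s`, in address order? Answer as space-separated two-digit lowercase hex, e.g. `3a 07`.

8b e8 6b 78

seq:19 = 286531 → 0x45f43 << 13 → word 0x8be86000
err:13 = 2936 → 0xb78 << 0 → word 0x8be86b78
word = 0x8be86b78 → big-endian bytes:
  [0]=0x8b  [1]=0xe8  [2]=0x6b  [3]=0x78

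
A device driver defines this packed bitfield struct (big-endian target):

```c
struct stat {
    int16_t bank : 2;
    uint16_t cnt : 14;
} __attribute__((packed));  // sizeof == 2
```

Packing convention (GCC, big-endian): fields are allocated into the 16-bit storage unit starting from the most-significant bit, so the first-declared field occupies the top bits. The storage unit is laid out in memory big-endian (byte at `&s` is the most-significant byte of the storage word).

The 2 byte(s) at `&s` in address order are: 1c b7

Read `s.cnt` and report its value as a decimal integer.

7351

[0]=0x1c [1]=0xb7 (big-endian) → word 0x1cb7
bank [14+:2] = (word>>14) & 0x3 = 0
cnt [0+:14] = (word>>0) & 0x3fff = 7351  ←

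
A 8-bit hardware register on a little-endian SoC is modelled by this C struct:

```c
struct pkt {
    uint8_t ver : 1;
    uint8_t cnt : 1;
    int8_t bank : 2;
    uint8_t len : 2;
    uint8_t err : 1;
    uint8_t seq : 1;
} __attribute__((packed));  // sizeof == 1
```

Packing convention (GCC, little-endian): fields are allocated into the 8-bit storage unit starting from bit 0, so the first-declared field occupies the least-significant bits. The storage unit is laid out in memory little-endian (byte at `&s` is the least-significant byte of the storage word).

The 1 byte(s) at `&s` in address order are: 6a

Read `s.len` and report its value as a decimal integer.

[0]=0x6a (little-endian) → word 0x6a
ver:1 @ bit 0 → (0x6a>>0)&0x1 = 0x0
cnt:1 @ bit 1 → (0x6a>>1)&0x1 = 0x1
bank:2 @ bit 2 → (0x6a>>2)&0x3 = 0x2
len:2 @ bit 4 → (0x6a>>4)&0x3 = 0x2  ←
err:1 @ bit 6 → (0x6a>>6)&0x1 = 0x1
seq:1 @ bit 7 → (0x6a>>7)&0x1 = 0x0

2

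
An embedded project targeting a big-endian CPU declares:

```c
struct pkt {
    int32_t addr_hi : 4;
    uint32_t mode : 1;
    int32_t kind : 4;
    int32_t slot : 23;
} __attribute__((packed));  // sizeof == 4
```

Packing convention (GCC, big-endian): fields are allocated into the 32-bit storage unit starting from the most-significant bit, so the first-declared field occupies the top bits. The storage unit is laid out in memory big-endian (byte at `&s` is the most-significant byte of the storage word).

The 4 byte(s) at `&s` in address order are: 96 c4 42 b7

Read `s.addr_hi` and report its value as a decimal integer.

-7

[0]=0x96 [1]=0xc4 [2]=0x42 [3]=0xb7 (big-endian) → word 0x96c442b7
addr_hi:4 @ bit 28 → (0x96c442b7>>28)&0xf = 0x9  ←
mode:1 @ bit 27 → (0x96c442b7>>27)&0x1 = 0x0
kind:4 @ bit 23 → (0x96c442b7>>23)&0xf = 0xd
slot:23 @ bit 0 → (0x96c442b7>>0)&0x7fffff = 0x4442b7
addr_hi signed 4b, MSB=1: 9 - 16 = -7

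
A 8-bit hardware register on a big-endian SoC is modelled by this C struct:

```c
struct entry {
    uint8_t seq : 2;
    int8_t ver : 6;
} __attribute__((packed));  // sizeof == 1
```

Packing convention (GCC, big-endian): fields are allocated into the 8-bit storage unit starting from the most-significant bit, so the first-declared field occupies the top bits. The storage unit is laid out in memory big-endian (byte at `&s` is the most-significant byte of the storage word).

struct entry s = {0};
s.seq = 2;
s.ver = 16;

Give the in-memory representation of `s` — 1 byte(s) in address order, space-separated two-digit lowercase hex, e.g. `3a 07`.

90

seq (2b) val=2 bits=0x2 at bit 6: 0x80
ver (6b) val=16 bits=0x10 at bit 0: 0x90
word = 0x90 → big-endian bytes:
  [0]=0x90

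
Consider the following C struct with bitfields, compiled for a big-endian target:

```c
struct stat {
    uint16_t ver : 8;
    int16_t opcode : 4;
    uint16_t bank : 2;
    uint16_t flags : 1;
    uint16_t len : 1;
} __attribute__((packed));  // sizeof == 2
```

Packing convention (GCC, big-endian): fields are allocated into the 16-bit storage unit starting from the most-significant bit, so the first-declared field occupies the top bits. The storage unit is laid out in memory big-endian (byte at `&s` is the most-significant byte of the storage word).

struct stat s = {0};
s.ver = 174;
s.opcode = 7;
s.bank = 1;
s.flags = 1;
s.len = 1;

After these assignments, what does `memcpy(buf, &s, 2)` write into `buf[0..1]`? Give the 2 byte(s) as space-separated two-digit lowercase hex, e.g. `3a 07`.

ver:8 = 174 → 0xae << 8 → word 0xae00
opcode:4 = 7 → 0x7 << 4 → word 0xae70
bank:2 = 1 → 0x1 << 2 → word 0xae74
flags:1 = 1 → 0x1 << 1 → word 0xae76
len:1 = 1 → 0x1 << 0 → word 0xae77
word = 0xae77 → big-endian bytes:
  [0]=0xae  [1]=0x77

ae 77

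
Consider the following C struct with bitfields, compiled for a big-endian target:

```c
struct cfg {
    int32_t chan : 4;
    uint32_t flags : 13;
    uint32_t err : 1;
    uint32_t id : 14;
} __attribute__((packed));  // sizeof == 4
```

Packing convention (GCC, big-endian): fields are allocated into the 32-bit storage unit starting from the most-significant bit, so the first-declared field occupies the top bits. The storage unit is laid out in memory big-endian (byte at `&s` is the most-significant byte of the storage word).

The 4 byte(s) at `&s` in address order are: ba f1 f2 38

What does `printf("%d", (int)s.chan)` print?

-5

[0]=0xba [1]=0xf1 [2]=0xf2 [3]=0x38 (big-endian) → word 0xbaf1f238
chan [28+:4] = (word>>28) & 0xf = 11  ←
flags [15+:13] = (word>>15) & 0x1fff = 5603
err [14+:1] = (word>>14) & 0x1 = 1
id [0+:14] = (word>>0) & 0x3fff = 12856
chan signed 4b, MSB=1: 11 - 16 = -5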